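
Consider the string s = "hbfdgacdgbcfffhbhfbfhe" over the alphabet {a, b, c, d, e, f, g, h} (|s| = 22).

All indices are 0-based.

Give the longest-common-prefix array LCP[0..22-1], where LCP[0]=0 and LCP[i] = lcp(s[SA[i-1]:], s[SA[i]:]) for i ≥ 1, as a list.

rank | idx | suffix
   0 |   5 | acdgbcfffhbhfbfhe
   1 |   9 | bcfffhbhfbfhe
   2 |   1 | bfdgacdgbcfffhbhfbfhe
   3 |  18 | bfhe
   4 |  15 | bhfbfhe
   5 |   6 | cdgbcfffhbhfbfhe
   6 |  10 | cfffhbhfbfhe
   7 |   3 | dgacdgbcfffhbhfbfhe
   8 |   7 | dgbcfffhbhfbfhe
   9 |  21 | e
  10 |  17 | fbfhe
  11 |   2 | fdgacdgbcfffhbhfbfhe
  12 |  11 | fffhbhfbfhe
  13 |  12 | ffhbhfbfhe
  14 |  13 | fhbhfbfhe
  15 |  19 | fhe
  16 |   4 | gacdgbcfffhbhfbfhe
  17 |   8 | gbcfffhbhfbfhe
  18 |   0 | hbfdgacdgbcfffhbhfbfhe
  19 |  14 | hbhfbfhe
  20 |  20 | he
  21 |  16 | hfbfhe

SA = [5, 9, 1, 18, 15, 6, 10, 3, 7, 21, 17, 2, 11, 12, 13, 19, 4, 8, 0, 14, 20, 16]
rank  pair      lcp
   1  s[5:],s[9:]  0  ''
   2  s[9:],s[1:]  1  'b'
   3  s[1:],s[18:]  2  'bf'
   4  s[18:],s[15:]  1  'b'
   5  s[15:],s[6:]  0  ''
   6  s[6:],s[10:]  1  'c'
   7  s[10:],s[3:]  0  ''
   8  s[3:],s[7:]  2  'dg'
   9  s[7:],s[21:]  0  ''
  10  s[21:],s[17:]  0  ''
  11  s[17:],s[2:]  1  'f'
  12  s[2:],s[11:]  1  'f'
  13  s[11:],s[12:]  2  'ff'
  14  s[12:],s[13:]  1  'f'
  15  s[13:],s[19:]  2  'fh'
  16  s[19:],s[4:]  0  ''
  17  s[4:],s[8:]  1  'g'
  18  s[8:],s[0:]  0  ''
  19  s[0:],s[14:]  2  'hb'
  20  s[14:],s[20:]  1  'h'
  21  s[20:],s[16:]  1  'h'

[0, 0, 1, 2, 1, 0, 1, 0, 2, 0, 0, 1, 1, 2, 1, 2, 0, 1, 0, 2, 1, 1]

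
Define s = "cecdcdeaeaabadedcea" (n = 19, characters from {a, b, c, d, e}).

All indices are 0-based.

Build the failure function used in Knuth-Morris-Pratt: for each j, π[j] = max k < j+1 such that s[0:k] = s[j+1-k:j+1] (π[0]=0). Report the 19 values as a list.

[0, 0, 1, 0, 1, 0, 0, 0, 0, 0, 0, 0, 0, 0, 0, 0, 1, 2, 0]

π[0] = 0
j=1 s[j]='e': π[1]=0 (border '')
j=2 s[j]='c': π[2]=1 (border 'c')
j=3 s[j]='d': k: 1→0; π[3]=0 (border '')
j=4 s[j]='c': π[4]=1 (border 'c')
j=5 s[j]='d': k: 1→0; π[5]=0 (border '')
j=6 s[j]='e': π[6]=0 (border '')
j=7 s[j]='a': π[7]=0 (border '')
j=8 s[j]='e': π[8]=0 (border '')
j=9 s[j]='a': π[9]=0 (border '')
j=10 s[j]='a': π[10]=0 (border '')
j=11 s[j]='b': π[11]=0 (border '')
j=12 s[j]='a': π[12]=0 (border '')
j=13 s[j]='d': π[13]=0 (border '')
j=14 s[j]='e': π[14]=0 (border '')
j=15 s[j]='d': π[15]=0 (border '')
j=16 s[j]='c': π[16]=1 (border 'c')
j=17 s[j]='e': π[17]=2 (border 'ce')
j=18 s[j]='a': k: 2→0; π[18]=0 (border '')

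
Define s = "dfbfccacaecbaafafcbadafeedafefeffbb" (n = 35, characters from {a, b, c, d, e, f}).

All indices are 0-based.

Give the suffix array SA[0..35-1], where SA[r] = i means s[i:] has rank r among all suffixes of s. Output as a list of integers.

rank | idx | suffix
   0 |  12 | aafafcbadafeedafefeffbb
   1 |   6 | acaecbaafafcbadafeedafefeffbb
   2 |  19 | adafeedafefeffbb
   3 |   8 | aecbaafafcbadafeedafefeffbb
   4 |  13 | afafcbadafeedafefeffbb
   5 |  15 | afcbadafeedafefeffbb
   6 |  21 | afeedafefeffbb
   7 |  26 | afefeffbb
   8 |  34 | b
   9 |  11 | baafafcbadafeedafefeffbb
  10 |  18 | badafeedafefeffbb
  11 |  33 | bb
  12 |   2 | bfccacaecbaafafcbadafeedafefeffbb
  13 |   5 | cacaecbaafafcbadafeedafefeffbb
  14 |   7 | caecbaafafcbadafeedafefeffbb
  15 |  10 | cbaafafcbadafeedafefeffbb
  16 |  17 | cbadafeedafefeffbb
  17 |   4 | ccacaecbaafafcbadafeedafefeffbb
  18 |  20 | dafeedafefeffbb
  19 |  25 | dafefeffbb
  20 |   0 | dfbfccacaecbaafafcbadafeedafefeffbb
  21 |   9 | ecbaafafcbadafeedafefeffbb
  22 |  24 | edafefeffbb
  23 |  23 | eedafefeffbb
  24 |  28 | efeffbb
  25 |  30 | effbb
  26 |  14 | fafcbadafeedafefeffbb
  27 |  32 | fbb
  28 |   1 | fbfccacaecbaafafcbadafeedafefeffbb
  29 |  16 | fcbadafeedafefeffbb
  30 |   3 | fccacaecbaafafcbadafeedafefeffbb
  31 |  22 | feedafefeffbb
  32 |  27 | fefeffbb
  33 |  29 | feffbb
  34 |  31 | ffbb

[12, 6, 19, 8, 13, 15, 21, 26, 34, 11, 18, 33, 2, 5, 7, 10, 17, 4, 20, 25, 0, 9, 24, 23, 28, 30, 14, 32, 1, 16, 3, 22, 27, 29, 31]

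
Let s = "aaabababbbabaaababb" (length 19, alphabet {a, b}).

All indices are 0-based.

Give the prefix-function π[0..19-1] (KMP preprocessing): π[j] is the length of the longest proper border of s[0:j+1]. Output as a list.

π[0] = 0
j=1 s[j]='a': π[1]=1 (border 'a')
j=2 s[j]='a': π[2]=2 (border 'aa')
j=3 s[j]='b': k: 2→1→0; π[3]=0 (border '')
j=4 s[j]='a': π[4]=1 (border 'a')
j=5 s[j]='b': k: 1→0; π[5]=0 (border '')
j=6 s[j]='a': π[6]=1 (border 'a')
j=7 s[j]='b': k: 1→0; π[7]=0 (border '')
j=8 s[j]='b': π[8]=0 (border '')
j=9 s[j]='b': π[9]=0 (border '')
j=10 s[j]='a': π[10]=1 (border 'a')
j=11 s[j]='b': k: 1→0; π[11]=0 (border '')
j=12 s[j]='a': π[12]=1 (border 'a')
j=13 s[j]='a': π[13]=2 (border 'aa')
j=14 s[j]='a': π[14]=3 (border 'aaa')
j=15 s[j]='b': π[15]=4 (border 'aaab')
j=16 s[j]='a': π[16]=5 (border 'aaaba')
j=17 s[j]='b': π[17]=6 (border 'aaabab')
j=18 s[j]='b': k: 6→0; π[18]=0 (border '')

[0, 1, 2, 0, 1, 0, 1, 0, 0, 0, 1, 0, 1, 2, 3, 4, 5, 6, 0]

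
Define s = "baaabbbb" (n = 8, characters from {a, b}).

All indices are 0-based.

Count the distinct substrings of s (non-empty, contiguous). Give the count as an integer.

rank→(start, suffix):
  0 → (1, 'aaabbbb')
  1 → (2, 'aabbbb')
  2 → (3, 'abbbb')
  3 → (7, 'b')
  4 → (0, 'baaabbbb')
  5 → (6, 'bb')
  6 → (5, 'bbb')
  7 → (4, 'bbbb')

SA = [1, 2, 3, 7, 0, 6, 5, 4]
i: (SA[i-1],SA[i]) lcp shared
  1: (1,2) 2 'aa'
  2: (2,3) 1 'a'
  3: (3,7) 0 ''
  4: (7,0) 1 'b'
  5: (0,6) 1 'b'
  6: (6,5) 2 'bb'
  7: (5,4) 3 'bbb'

n(n+1)/2 = 8·9/2 = 36
Σ LCP = 0 + 2 + 1 + 0 + 1 + 1 + 2 + 3 = 10
distinct = 36 − 10 = 26

26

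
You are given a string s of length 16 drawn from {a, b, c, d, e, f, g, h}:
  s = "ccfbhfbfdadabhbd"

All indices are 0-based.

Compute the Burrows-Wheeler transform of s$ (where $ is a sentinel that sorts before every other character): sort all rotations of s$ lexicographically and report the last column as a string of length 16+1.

dddhfaf$cbafhcbbb

rank  rotation           last
    0  $ccfbhfbfdadabhbd  d
    1  abhbd$ccfbhfbfdad  d
    2  adabhbd$ccfbhfbfd  d
    3  bd$ccfbhfbfdadabh  h
    4  bfdadabhbd$ccfbhf  f
    5  bhbd$ccfbhfbfdada  a
    6  bhfbfdadabhbd$ccf  f
    7  ccfbhfbfdadabhbd$  $
    8  cfbhfbfdadabhbd$c  c
    9  d$ccfbhfbfdadabhb  b
   10  dabhbd$ccfbhfbfda  a
   11  dadabhbd$ccfbhfbf  f
   12  fbfdadabhbd$ccfbh  h
   13  fbhfbfdadabhbd$cc  c
   14  fdadabhbd$ccfbhfb  b
   15  hbd$ccfbhfbfdadab  b
   16  hfbfdadabhbd$ccfb  b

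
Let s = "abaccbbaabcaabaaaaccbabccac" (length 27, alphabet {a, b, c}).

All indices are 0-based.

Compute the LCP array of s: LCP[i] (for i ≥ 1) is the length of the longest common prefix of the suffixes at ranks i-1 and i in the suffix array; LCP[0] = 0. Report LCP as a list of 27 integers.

[0, 3, 2, 3, 2, 1, 3, 2, 3, 1, 2, 4, 0, 3, 2, 2, 1, 1, 2, 0, 1, 2, 1, 2, 1, 2, 3]

rank | idx | suffix
   0 |  14 | aaaaccbabccac
   1 |  15 | aaaccbabccac
   2 |  11 | aabaaaaccbabccac
   3 |   7 | aabcaabaaaaccbabccac
   4 |  16 | aaccbabccac
   5 |  12 | abaaaaccbabccac
   6 |   0 | abaccbbaabcaabaaaaccbabccac
   7 |   8 | abcaabaaaaccbabccac
   8 |  21 | abccac
   9 |  25 | ac
  10 |  17 | accbabccac
  11 |   2 | accbbaabcaabaaaaccbabccac
  12 |  13 | baaaaccbabccac
  13 |   6 | baabcaabaaaaccbabccac
  14 |  20 | babccac
  15 |   1 | baccbbaabcaabaaaaccbabccac
  16 |   5 | bbaabcaabaaaaccbabccac
  17 |   9 | bcaabaaaaccbabccac
  18 |  22 | bccac
  19 |  26 | c
  20 |  10 | caabaaaaccbabccac
  21 |  24 | cac
  22 |  19 | cbabccac
  23 |   4 | cbbaabcaabaaaaccbabccac
  24 |  23 | ccac
  25 |  18 | ccbabccac
  26 |   3 | ccbbaabcaabaaaaccbabccac

SA = [14, 15, 11, 7, 16, 12, 0, 8, 21, 25, 17, 2, 13, 6, 20, 1, 5, 9, 22, 26, 10, 24, 19, 4, 23, 18, 3]
i: (SA[i-1],SA[i]) lcp shared
  1: (14,15) 3 'aaa'
  2: (15,11) 2 'aa'
  3: (11,7) 3 'aab'
  4: (7,16) 2 'aa'
  5: (16,12) 1 'a'
  6: (12,0) 3 'aba'
  7: (0,8) 2 'ab'
  8: (8,21) 3 'abc'
  9: (21,25) 1 'a'
  10: (25,17) 2 'ac'
  11: (17,2) 4 'accb'
  12: (2,13) 0 ''
  13: (13,6) 3 'baa'
  14: (6,20) 2 'ba'
  15: (20,1) 2 'ba'
  16: (1,5) 1 'b'
  17: (5,9) 1 'b'
  18: (9,22) 2 'bc'
  19: (22,26) 0 ''
  20: (26,10) 1 'c'
  21: (10,24) 2 'ca'
  22: (24,19) 1 'c'
  23: (19,4) 2 'cb'
  24: (4,23) 1 'c'
  25: (23,18) 2 'cc'
  26: (18,3) 3 'ccb'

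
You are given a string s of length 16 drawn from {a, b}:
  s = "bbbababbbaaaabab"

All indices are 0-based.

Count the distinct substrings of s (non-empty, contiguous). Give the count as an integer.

103

rank→(start, suffix):
  0 → (9, 'aaaabab')
  1 → (10, 'aaabab')
  2 → (11, 'aabab')
  3 → (14, 'ab')
  4 → (12, 'abab')
  5 → (3, 'ababbbaaaabab')
  6 → (5, 'abbbaaaabab')
  7 → (15, 'b')
  8 → (8, 'baaaabab')
  9 → (13, 'bab')
  10 → (2, 'bababbbaaaabab')
  11 → (4, 'babbbaaaabab')
  12 → (7, 'bbaaaabab')
  13 → (1, 'bbababbbaaaabab')
  14 → (6, 'bbbaaaabab')
  15 → (0, 'bbbababbbaaaabab')

SA = [9, 10, 11, 14, 12, 3, 5, 15, 8, 13, 2, 4, 7, 1, 6, 0]
i: (SA[i-1],SA[i]) lcp shared
  1: (9,10) 3 'aaa'
  2: (10,11) 2 'aa'
  3: (11,14) 1 'a'
  4: (14,12) 2 'ab'
  5: (12,3) 4 'abab'
  6: (3,5) 2 'ab'
  7: (5,15) 0 ''
  8: (15,8) 1 'b'
  9: (8,13) 2 'ba'
  10: (13,2) 3 'bab'
  11: (2,4) 3 'bab'
  12: (4,7) 1 'b'
  13: (7,1) 3 'bba'
  14: (1,6) 2 'bb'
  15: (6,0) 4 'bbba'

n(n+1)/2 = 16·17/2 = 136
Σ LCP = 0 + 3 + 2 + 1 + 2 + 4 + 2 + 0 + 1 + 2 + 3 + 3 + 1 + 3 + 2 + 4 = 33
distinct = 136 − 33 = 103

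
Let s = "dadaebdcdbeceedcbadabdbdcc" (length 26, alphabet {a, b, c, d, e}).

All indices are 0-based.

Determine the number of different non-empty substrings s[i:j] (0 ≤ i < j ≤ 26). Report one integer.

320

rank→(start, suffix):
  0 → (19, 'abdbdcc')
  1 → (17, 'adabdbdcc')
  2 → (1, 'adaebdcdbeceedcbadabdbdcc')
  3 → (3, 'aebdcdbeceedcbadabdbdcc')
  4 → (16, 'badabdbdcc')
  5 → (20, 'bdbdcc')
  6 → (22, 'bdcc')
  7 → (5, 'bdcdbeceedcbadabdbdcc')
  8 → (9, 'beceedcbadabdbdcc')
  9 → (25, 'c')
  10 → (15, 'cbadabdbdcc')
  11 → (24, 'cc')
  12 → (7, 'cdbeceedcbadabdbdcc')
  13 → (11, 'ceedcbadabdbdcc')
  14 → (18, 'dabdbdcc')
  15 → (0, 'dadaebdcdbeceedcbadabdbdcc')
  16 → (2, 'daebdcdbeceedcbadabdbdcc')
  17 → (21, 'dbdcc')
  18 → (8, 'dbeceedcbadabdbdcc')
  19 → (14, 'dcbadabdbdcc')
  20 → (23, 'dcc')
  21 → (6, 'dcdbeceedcbadabdbdcc')
  22 → (4, 'ebdcdbeceedcbadabdbdcc')
  23 → (10, 'eceedcbadabdbdcc')
  24 → (13, 'edcbadabdbdcc')
  25 → (12, 'eedcbadabdbdcc')

SA = [19, 17, 1, 3, 16, 20, 22, 5, 9, 25, 15, 24, 7, 11, 18, 0, 2, 21, 8, 14, 23, 6, 4, 10, 13, 12]
i: (SA[i-1],SA[i]) lcp shared
  1: (19,17) 1 'a'
  2: (17,1) 3 'ada'
  3: (1,3) 1 'a'
  4: (3,16) 0 ''
  5: (16,20) 1 'b'
  6: (20,22) 2 'bd'
  7: (22,5) 3 'bdc'
  8: (5,9) 1 'b'
  9: (9,25) 0 ''
  10: (25,15) 1 'c'
  11: (15,24) 1 'c'
  12: (24,7) 1 'c'
  13: (7,11) 1 'c'
  14: (11,18) 0 ''
  15: (18,0) 2 'da'
  16: (0,2) 2 'da'
  17: (2,21) 1 'd'
  18: (21,8) 2 'db'
  19: (8,14) 1 'd'
  20: (14,23) 2 'dc'
  21: (23,6) 2 'dc'
  22: (6,4) 0 ''
  23: (4,10) 1 'e'
  24: (10,13) 1 'e'
  25: (13,12) 1 'e'

n(n+1)/2 = 26·27/2 = 351
Σ LCP = 0 + 1 + 3 + 1 + 0 + 1 + 2 + 3 + 1 + 0 + 1 + 1 + 1 + 1 + 0 + 2 + 2 + 1 + 2 + 1 + 2 + 2 + 0 + 1 + 1 + 1 = 31
distinct = 351 − 31 = 320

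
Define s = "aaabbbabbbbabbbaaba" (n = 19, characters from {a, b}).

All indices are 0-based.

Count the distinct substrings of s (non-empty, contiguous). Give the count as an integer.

rank→(start, suffix):
  0 → (18, 'a')
  1 → (0, 'aaabbbabbbbabbbaaba')
  2 → (15, 'aaba')
  3 → (1, 'aabbbabbbbabbbaaba')
  4 → (16, 'aba')
  5 → (11, 'abbbaaba')
  6 → (2, 'abbbabbbbabbbaaba')
  7 → (6, 'abbbbabbbaaba')
  8 → (17, 'ba')
  9 → (14, 'baaba')
  10 → (10, 'babbbaaba')
  11 → (5, 'babbbbabbbaaba')
  12 → (13, 'bbaaba')
  13 → (9, 'bbabbbaaba')
  14 → (4, 'bbabbbbabbbaaba')
  15 → (12, 'bbbaaba')
  16 → (8, 'bbbabbbaaba')
  17 → (3, 'bbbabbbbabbbaaba')
  18 → (7, 'bbbbabbbaaba')

SA = [18, 0, 15, 1, 16, 11, 2, 6, 17, 14, 10, 5, 13, 9, 4, 12, 8, 3, 7]
[i] adj suffixes → lcp
  [1] 18/0 → 1 ('a')
  [2] 0/15 → 2 ('aa')
  [3] 15/1 → 3 ('aab')
  [4] 1/16 → 1 ('a')
  [5] 16/11 → 2 ('ab')
  [6] 11/2 → 5 ('abbba')
  [7] 2/6 → 4 ('abbb')
  [8] 6/17 → 0 ('')
  [9] 17/14 → 2 ('ba')
  [10] 14/10 → 2 ('ba')
  [11] 10/5 → 5 ('babbb')
  [12] 5/13 → 1 ('b')
  [13] 13/9 → 3 ('bba')
  [14] 9/4 → 6 ('bbabbb')
  [15] 4/12 → 2 ('bb')
  [16] 12/8 → 4 ('bbba')
  [17] 8/3 → 7 ('bbbabbb')
  [18] 3/7 → 3 ('bbb')

n(n+1)/2 = 19·20/2 = 190
Σ LCP = 0 + 1 + 2 + 3 + 1 + 2 + 5 + 4 + 0 + 2 + 2 + 5 + 1 + 3 + 6 + 2 + 4 + 7 + 3 = 53
distinct = 190 − 53 = 137

137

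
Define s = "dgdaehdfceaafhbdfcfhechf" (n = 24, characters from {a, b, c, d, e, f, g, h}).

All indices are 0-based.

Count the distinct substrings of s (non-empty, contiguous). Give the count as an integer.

rank→(start, suffix):
  0 → (10, 'aafhbdfcfhechf')
  1 → (3, 'aehdfceaafhbdfcfhechf')
  2 → (11, 'afhbdfcfhechf')
  3 → (14, 'bdfcfhechf')
  4 → (8, 'ceaafhbdfcfhechf')
  5 → (17, 'cfhechf')
  6 → (21, 'chf')
  7 → (2, 'daehdfceaafhbdfcfhechf')
  8 → (6, 'dfceaafhbdfcfhechf')
  9 → (15, 'dfcfhechf')
  10 → (0, 'dgdaehdfceaafhbdfcfhechf')
  11 → (9, 'eaafhbdfcfhechf')
  12 → (20, 'echf')
  13 → (4, 'ehdfceaafhbdfcfhechf')
  14 → (23, 'f')
  15 → (7, 'fceaafhbdfcfhechf')
  16 → (16, 'fcfhechf')
  17 → (12, 'fhbdfcfhechf')
  18 → (18, 'fhechf')
  19 → (1, 'gdaehdfceaafhbdfcfhechf')
  20 → (13, 'hbdfcfhechf')
  21 → (5, 'hdfceaafhbdfcfhechf')
  22 → (19, 'hechf')
  23 → (22, 'hf')

SA = [10, 3, 11, 14, 8, 17, 21, 2, 6, 15, 0, 9, 20, 4, 23, 7, 16, 12, 18, 1, 13, 5, 19, 22]
i: (SA[i-1],SA[i]) lcp shared
  1: (10,3) 1 'a'
  2: (3,11) 1 'a'
  3: (11,14) 0 ''
  4: (14,8) 0 ''
  5: (8,17) 1 'c'
  6: (17,21) 1 'c'
  7: (21,2) 0 ''
  8: (2,6) 1 'd'
  9: (6,15) 3 'dfc'
  10: (15,0) 1 'd'
  11: (0,9) 0 ''
  12: (9,20) 1 'e'
  13: (20,4) 1 'e'
  14: (4,23) 0 ''
  15: (23,7) 1 'f'
  16: (7,16) 2 'fc'
  17: (16,12) 1 'f'
  18: (12,18) 2 'fh'
  19: (18,1) 0 ''
  20: (1,13) 0 ''
  21: (13,5) 1 'h'
  22: (5,19) 1 'h'
  23: (19,22) 1 'h'

n(n+1)/2 = 24·25/2 = 300
Σ LCP = 0 + 1 + 1 + 0 + 0 + 1 + 1 + 0 + 1 + 3 + 1 + 0 + 1 + 1 + 0 + 1 + 2 + 1 + 2 + 0 + 0 + 1 + 1 + 1 = 20
distinct = 300 − 20 = 280

280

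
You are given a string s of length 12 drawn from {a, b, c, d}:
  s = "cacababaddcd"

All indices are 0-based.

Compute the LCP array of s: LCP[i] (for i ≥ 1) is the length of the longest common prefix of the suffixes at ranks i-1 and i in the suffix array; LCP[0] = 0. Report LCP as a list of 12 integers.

sorted suffixes:
  #0 SA[0]=3  'ababaddcd'
  #1 SA[1]=5  'abaddcd'
  #2 SA[2]=1  'acababaddcd'
  #3 SA[3]=7  'addcd'
  #4 SA[4]=4  'babaddcd'
  #5 SA[5]=6  'baddcd'
  #6 SA[6]=2  'cababaddcd'
  #7 SA[7]=0  'cacababaddcd'
  #8 SA[8]=10  'cd'
  #9 SA[9]=11  'd'
  #10 SA[10]=9  'dcd'
  #11 SA[11]=8  'ddcd'

SA = [3, 5, 1, 7, 4, 6, 2, 0, 10, 11, 9, 8]
rank  pair      lcp
   1  s[3:],s[5:]  3  'aba'
   2  s[5:],s[1:]  1  'a'
   3  s[1:],s[7:]  1  'a'
   4  s[7:],s[4:]  0  ''
   5  s[4:],s[6:]  2  'ba'
   6  s[6:],s[2:]  0  ''
   7  s[2:],s[0:]  2  'ca'
   8  s[0:],s[10:]  1  'c'
   9  s[10:],s[11:]  0  ''
  10  s[11:],s[9:]  1  'd'
  11  s[9:],s[8:]  1  'd'

[0, 3, 1, 1, 0, 2, 0, 2, 1, 0, 1, 1]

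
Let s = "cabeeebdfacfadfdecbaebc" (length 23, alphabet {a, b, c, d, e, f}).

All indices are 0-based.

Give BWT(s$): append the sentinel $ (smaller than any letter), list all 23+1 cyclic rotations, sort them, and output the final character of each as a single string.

ccffbceeab$eafbaaedebdcd

rank  rotation                  last
    0  $cabeeebdfacfadfdecbaebc  c
    1  abeeebdfacfadfdecbaebc$c  c
    2  acfadfdecbaebc$cabeeebdf  f
    3  adfdecbaebc$cabeeebdfacf  f
    4  aebc$cabeeebdfacfadfdecb  b
    5  baebc$cabeeebdfacfadfdec  c
    6  bc$cabeeebdfacfadfdecbae  e
    7  bdfacfadfdecbaebc$cabeee  e
    8  beeebdfacfadfdecbaebc$ca  a
    9  c$cabeeebdfacfadfdecbaeb  b
   10  cabeeebdfacfadfdecbaebc$  $
   11  cbaebc$cabeeebdfacfadfde  e
   12  cfadfdecbaebc$cabeeebdfa  a
   13  decbaebc$cabeeebdfacfadf  f
   14  dfacfadfdecbaebc$cabeeeb  b
   15  dfdecbaebc$cabeeebdfacfa  a
   16  ebc$cabeeebdfacfadfdecba  a
   17  ebdfacfadfdecbaebc$cabee  e
   18  ecbaebc$cabeeebdfacfadfd  d
   19  eebdfacfadfdecbaebc$cabe  e
   20  eeebdfacfadfdecbaebc$cab  b
   21  facfadfdecbaebc$cabeeebd  d
   22  fadfdecbaebc$cabeeebdfac  c
   23  fdecbaebc$cabeeebdfacfad  d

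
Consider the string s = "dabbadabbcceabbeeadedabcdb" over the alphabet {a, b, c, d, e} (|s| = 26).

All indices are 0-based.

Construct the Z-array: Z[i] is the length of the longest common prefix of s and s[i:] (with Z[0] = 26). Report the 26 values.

[26, 0, 0, 0, 0, 4, 0, 0, 0, 0, 0, 0, 0, 0, 0, 0, 0, 0, 1, 0, 3, 0, 0, 0, 1, 0]

Z[0]=26
i=1: i≥r, start 0; Z[1]=0
i=2: i≥r, start 0; Z[2]=0
i=3: i≥r, start 0; Z[3]=0
i=4: i≥r, start 0; Z[4]=0
i=5: i≥r, start 0; Z[5]=4 scan→box=[5,9)
i=6: min(r-i=3, Z[1]=0)=0; Z[6]=0
i=7: min(r-i=2, Z[2]=0)=0; Z[7]=0
i=8: min(r-i=1, Z[3]=0)=0; Z[8]=0
i=9: i≥r, start 0; Z[9]=0
i=10: i≥r, start 0; Z[10]=0
i=11: i≥r, start 0; Z[11]=0
i=12: i≥r, start 0; Z[12]=0
i=13: i≥r, start 0; Z[13]=0
i=14: i≥r, start 0; Z[14]=0
i=15: i≥r, start 0; Z[15]=0
i=16: i≥r, start 0; Z[16]=0
i=17: i≥r, start 0; Z[17]=0
i=18: i≥r, start 0; Z[18]=1 scan→box=[18,19)
i=19: i≥r, start 0; Z[19]=0
i=20: i≥r, start 0; Z[20]=3 scan→box=[20,23)
i=21: min(r-i=2, Z[1]=0)=0; Z[21]=0
i=22: min(r-i=1, Z[2]=0)=0; Z[22]=0
i=23: i≥r, start 0; Z[23]=0
i=24: i≥r, start 0; Z[24]=1 scan→box=[24,25)
i=25: i≥r, start 0; Z[25]=0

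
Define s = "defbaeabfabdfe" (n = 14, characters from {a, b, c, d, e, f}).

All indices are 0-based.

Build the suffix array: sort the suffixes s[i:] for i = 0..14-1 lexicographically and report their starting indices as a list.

[9, 6, 4, 3, 10, 7, 0, 11, 13, 5, 1, 8, 2, 12]

sorted suffixes:
  #0 SA[0]=9  'abdfe'
  #1 SA[1]=6  'abfabdfe'
  #2 SA[2]=4  'aeabfabdfe'
  #3 SA[3]=3  'baeabfabdfe'
  #4 SA[4]=10  'bdfe'
  #5 SA[5]=7  'bfabdfe'
  #6 SA[6]=0  'defbaeabfabdfe'
  #7 SA[7]=11  'dfe'
  #8 SA[8]=13  'e'
  #9 SA[9]=5  'eabfabdfe'
  #10 SA[10]=1  'efbaeabfabdfe'
  #11 SA[11]=8  'fabdfe'
  #12 SA[12]=2  'fbaeabfabdfe'
  #13 SA[13]=12  'fe'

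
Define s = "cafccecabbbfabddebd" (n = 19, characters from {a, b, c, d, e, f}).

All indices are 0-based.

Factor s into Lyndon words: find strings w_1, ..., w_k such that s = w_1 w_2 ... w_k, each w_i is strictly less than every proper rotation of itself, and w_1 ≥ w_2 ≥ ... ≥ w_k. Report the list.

["c", "afccec", "abbbfabddebd"]

emit factor 1: 'c' (i=0, period=1)
emit factor 2: 'afccec' (i=1, period=6)
emit factor 3: 'abbbfabddebd' (i=7, period=12)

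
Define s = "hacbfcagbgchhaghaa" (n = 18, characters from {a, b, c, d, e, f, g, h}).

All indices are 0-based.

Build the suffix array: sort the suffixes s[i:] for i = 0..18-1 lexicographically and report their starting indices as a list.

sorted suffixes:
  #0 SA[0]=17  'a'
  #1 SA[1]=16  'aa'
  #2 SA[2]=1  'acbfcagbgchhaghaa'
  #3 SA[3]=6  'agbgchhaghaa'
  #4 SA[4]=13  'aghaa'
  #5 SA[5]=3  'bfcagbgchhaghaa'
  #6 SA[6]=8  'bgchhaghaa'
  #7 SA[7]=5  'cagbgchhaghaa'
  #8 SA[8]=2  'cbfcagbgchhaghaa'
  #9 SA[9]=10  'chhaghaa'
  #10 SA[10]=4  'fcagbgchhaghaa'
  #11 SA[11]=7  'gbgchhaghaa'
  #12 SA[12]=9  'gchhaghaa'
  #13 SA[13]=14  'ghaa'
  #14 SA[14]=15  'haa'
  #15 SA[15]=0  'hacbfcagbgchhaghaa'
  #16 SA[16]=12  'haghaa'
  #17 SA[17]=11  'hhaghaa'

[17, 16, 1, 6, 13, 3, 8, 5, 2, 10, 4, 7, 9, 14, 15, 0, 12, 11]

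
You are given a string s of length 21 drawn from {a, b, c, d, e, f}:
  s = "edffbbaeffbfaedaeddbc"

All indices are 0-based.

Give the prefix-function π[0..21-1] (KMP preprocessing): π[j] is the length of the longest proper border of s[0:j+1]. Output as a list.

[0, 0, 0, 0, 0, 0, 0, 1, 0, 0, 0, 0, 0, 1, 2, 0, 1, 2, 0, 0, 0]

π[0] = 0
j=1 s[j]='d': π[1]=0 (border '')
j=2 s[j]='f': π[2]=0 (border '')
j=3 s[j]='f': π[3]=0 (border '')
j=4 s[j]='b': π[4]=0 (border '')
j=5 s[j]='b': π[5]=0 (border '')
j=6 s[j]='a': π[6]=0 (border '')
j=7 s[j]='e': π[7]=1 (border 'e')
j=8 s[j]='f': k: 1→0; π[8]=0 (border '')
j=9 s[j]='f': π[9]=0 (border '')
j=10 s[j]='b': π[10]=0 (border '')
j=11 s[j]='f': π[11]=0 (border '')
j=12 s[j]='a': π[12]=0 (border '')
j=13 s[j]='e': π[13]=1 (border 'e')
j=14 s[j]='d': π[14]=2 (border 'ed')
j=15 s[j]='a': k: 2→0; π[15]=0 (border '')
j=16 s[j]='e': π[16]=1 (border 'e')
j=17 s[j]='d': π[17]=2 (border 'ed')
j=18 s[j]='d': k: 2→0; π[18]=0 (border '')
j=19 s[j]='b': π[19]=0 (border '')
j=20 s[j]='c': π[20]=0 (border '')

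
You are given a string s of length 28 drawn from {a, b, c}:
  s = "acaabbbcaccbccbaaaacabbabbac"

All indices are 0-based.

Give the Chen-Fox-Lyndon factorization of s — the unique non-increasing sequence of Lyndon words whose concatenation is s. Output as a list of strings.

["ac", "aabbbcaccbccb", "aaaacabbabbac"]

emit factor 1: 'ac' (i=0, period=2)
emit factor 2: 'aabbbcaccbccb' (i=2, period=13)
emit factor 3: 'aaaacabbabbac' (i=15, period=13)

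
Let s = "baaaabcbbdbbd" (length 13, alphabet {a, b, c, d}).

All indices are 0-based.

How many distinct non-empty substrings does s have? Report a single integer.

76

rank | idx | suffix
   0 |   1 | aaaabcbbdbbd
   1 |   2 | aaabcbbdbbd
   2 |   3 | aabcbbdbbd
   3 |   4 | abcbbdbbd
   4 |   0 | baaaabcbbdbbd
   5 |  10 | bbd
   6 |   7 | bbdbbd
   7 |   5 | bcbbdbbd
   8 |  11 | bd
   9 |   8 | bdbbd
  10 |   6 | cbbdbbd
  11 |  12 | d
  12 |   9 | dbbd

SA = [1, 2, 3, 4, 0, 10, 7, 5, 11, 8, 6, 12, 9]
i: (SA[i-1],SA[i]) lcp shared
  1: (1,2) 3 'aaa'
  2: (2,3) 2 'aa'
  3: (3,4) 1 'a'
  4: (4,0) 0 ''
  5: (0,10) 1 'b'
  6: (10,7) 3 'bbd'
  7: (7,5) 1 'b'
  8: (5,11) 1 'b'
  9: (11,8) 2 'bd'
  10: (8,6) 0 ''
  11: (6,12) 0 ''
  12: (12,9) 1 'd'

n(n+1)/2 = 13·14/2 = 91
Σ LCP = 0 + 3 + 2 + 1 + 0 + 1 + 3 + 1 + 1 + 2 + 0 + 0 + 1 = 15
distinct = 91 − 15 = 76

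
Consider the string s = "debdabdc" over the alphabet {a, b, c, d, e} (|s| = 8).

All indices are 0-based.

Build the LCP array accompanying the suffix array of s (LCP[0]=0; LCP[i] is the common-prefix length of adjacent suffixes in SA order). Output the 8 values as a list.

rank | idx | suffix
   0 |   4 | abdc
   1 |   2 | bdabdc
   2 |   5 | bdc
   3 |   7 | c
   4 |   3 | dabdc
   5 |   6 | dc
   6 |   0 | debdabdc
   7 |   1 | ebdabdc

SA = [4, 2, 5, 7, 3, 6, 0, 1]
rank  pair      lcp
   1  s[4:],s[2:]  0  ''
   2  s[2:],s[5:]  2  'bd'
   3  s[5:],s[7:]  0  ''
   4  s[7:],s[3:]  0  ''
   5  s[3:],s[6:]  1  'd'
   6  s[6:],s[0:]  1  'd'
   7  s[0:],s[1:]  0  ''

[0, 0, 2, 0, 0, 1, 1, 0]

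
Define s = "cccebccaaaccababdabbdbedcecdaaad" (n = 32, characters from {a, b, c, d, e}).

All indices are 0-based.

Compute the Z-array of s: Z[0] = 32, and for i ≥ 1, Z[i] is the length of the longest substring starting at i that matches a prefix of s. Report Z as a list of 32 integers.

Z[0]=32
i=1: outside box; Z[1]=2 extend→box=[1,3)
i=2: min(r-i=1, Z[1]=2)=1; Z[2]=1
i=3: outside box; Z[3]=0
i=4: outside box; Z[4]=0
i=5: outside box; Z[5]=2 extend→box=[5,7)
i=6: min(r-i=1, Z[1]=2)=1; Z[6]=1
i=7: outside box; Z[7]=0
i=8: outside box; Z[8]=0
i=9: outside box; Z[9]=0
i=10: outside box; Z[10]=2 extend→box=[10,12)
i=11: min(r-i=1, Z[1]=2)=1; Z[11]=1
i=12: outside box; Z[12]=0
i=13: outside box; Z[13]=0
i=14: outside box; Z[14]=0
i=15: outside box; Z[15]=0
i=16: outside box; Z[16]=0
i=17: outside box; Z[17]=0
i=18: outside box; Z[18]=0
i=19: outside box; Z[19]=0
i=20: outside box; Z[20]=0
i=21: outside box; Z[21]=0
i=22: outside box; Z[22]=0
i=23: outside box; Z[23]=0
i=24: outside box; Z[24]=1 extend→box=[24,25)
i=25: outside box; Z[25]=0
i=26: outside box; Z[26]=1 extend→box=[26,27)
i=27: outside box; Z[27]=0
i=28: outside box; Z[28]=0
i=29: outside box; Z[29]=0
i=30: outside box; Z[30]=0
i=31: outside box; Z[31]=0

[32, 2, 1, 0, 0, 2, 1, 0, 0, 0, 2, 1, 0, 0, 0, 0, 0, 0, 0, 0, 0, 0, 0, 0, 1, 0, 1, 0, 0, 0, 0, 0]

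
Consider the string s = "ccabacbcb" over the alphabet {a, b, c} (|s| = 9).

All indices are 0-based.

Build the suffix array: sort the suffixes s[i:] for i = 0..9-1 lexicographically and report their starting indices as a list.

[2, 4, 8, 3, 6, 1, 7, 5, 0]

sorted suffixes:
  #0 SA[0]=2  'abacbcb'
  #1 SA[1]=4  'acbcb'
  #2 SA[2]=8  'b'
  #3 SA[3]=3  'bacbcb'
  #4 SA[4]=6  'bcb'
  #5 SA[5]=1  'cabacbcb'
  #6 SA[6]=7  'cb'
  #7 SA[7]=5  'cbcb'
  #8 SA[8]=0  'ccabacbcb'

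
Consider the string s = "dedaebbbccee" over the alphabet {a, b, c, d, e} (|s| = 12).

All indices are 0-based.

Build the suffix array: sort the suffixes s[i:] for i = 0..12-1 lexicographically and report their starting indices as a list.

[3, 5, 6, 7, 8, 9, 2, 0, 11, 4, 1, 10]

rank→(start, suffix):
  0 → (3, 'aebbbccee')
  1 → (5, 'bbbccee')
  2 → (6, 'bbccee')
  3 → (7, 'bccee')
  4 → (8, 'ccee')
  5 → (9, 'cee')
  6 → (2, 'daebbbccee')
  7 → (0, 'dedaebbbccee')
  8 → (11, 'e')
  9 → (4, 'ebbbccee')
  10 → (1, 'edaebbbccee')
  11 → (10, 'ee')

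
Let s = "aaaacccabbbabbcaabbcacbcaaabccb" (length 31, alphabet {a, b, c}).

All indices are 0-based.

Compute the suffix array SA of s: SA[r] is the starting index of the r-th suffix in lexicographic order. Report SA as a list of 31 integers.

[0, 24, 1, 15, 25, 2, 7, 11, 16, 26, 20, 3, 30, 10, 9, 8, 12, 17, 22, 13, 18, 27, 23, 14, 6, 19, 29, 21, 5, 28, 4]

sorted suffixes:
  #0 SA[0]=0  'aaaacccabbbabbcaabbcacbcaaabccb'
  #1 SA[1]=24  'aaabccb'
  #2 SA[2]=1  'aaacccabbbabbcaabbcacbcaaabccb'
  #3 SA[3]=15  'aabbcacbcaaabccb'
  #4 SA[4]=25  'aabccb'
  #5 SA[5]=2  'aacccabbbabbcaabbcacbcaaabccb'
  #6 SA[6]=7  'abbbabbcaabbcacbcaaabccb'
  #7 SA[7]=11  'abbcaabbcacbcaaabccb'
  #8 SA[8]=16  'abbcacbcaaabccb'
  #9 SA[9]=26  'abccb'
  #10 SA[10]=20  'acbcaaabccb'
  #11 SA[11]=3  'acccabbbabbcaabbcacbcaaabccb'
  #12 SA[12]=30  'b'
  #13 SA[13]=10  'babbcaabbcacbcaaabccb'
  #14 SA[14]=9  'bbabbcaabbcacbcaaabccb'
  #15 SA[15]=8  'bbbabbcaabbcacbcaaabccb'
  #16 SA[16]=12  'bbcaabbcacbcaaabccb'
  #17 SA[17]=17  'bbcacbcaaabccb'
  #18 SA[18]=22  'bcaaabccb'
  #19 SA[19]=13  'bcaabbcacbcaaabccb'
  #20 SA[20]=18  'bcacbcaaabccb'
  #21 SA[21]=27  'bccb'
  #22 SA[22]=23  'caaabccb'
  #23 SA[23]=14  'caabbcacbcaaabccb'
  #24 SA[24]=6  'cabbbabbcaabbcacbcaaabccb'
  #25 SA[25]=19  'cacbcaaabccb'
  #26 SA[26]=29  'cb'
  #27 SA[27]=21  'cbcaaabccb'
  #28 SA[28]=5  'ccabbbabbcaabbcacbcaaabccb'
  #29 SA[29]=28  'ccb'
  #30 SA[30]=4  'cccabbbabbcaabbcacbcaaabccb'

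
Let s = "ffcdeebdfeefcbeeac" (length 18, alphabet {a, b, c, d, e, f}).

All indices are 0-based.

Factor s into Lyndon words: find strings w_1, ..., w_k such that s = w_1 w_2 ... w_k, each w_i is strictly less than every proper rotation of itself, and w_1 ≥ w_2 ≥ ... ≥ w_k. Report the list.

["f", "f", "cdee", "bdfeefcbee", "ac"]

emit factor 1: 'f' (i=0, period=1)
emit factor 2: 'f' (i=1, period=1)
emit factor 3: 'cdee' (i=2, period=4)
emit factor 4: 'bdfeefcbee' (i=6, period=10)
emit factor 5: 'ac' (i=16, period=2)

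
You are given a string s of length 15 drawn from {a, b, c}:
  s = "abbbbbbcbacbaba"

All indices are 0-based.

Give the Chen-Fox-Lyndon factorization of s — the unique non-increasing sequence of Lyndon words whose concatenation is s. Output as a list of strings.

["abbbbbbcbacb", "ab", "a"]

emit factor 1: 'abbbbbbcbacb' (i=0, period=12)
emit factor 2: 'ab' (i=12, period=2)
emit factor 3: 'a' (i=14, period=1)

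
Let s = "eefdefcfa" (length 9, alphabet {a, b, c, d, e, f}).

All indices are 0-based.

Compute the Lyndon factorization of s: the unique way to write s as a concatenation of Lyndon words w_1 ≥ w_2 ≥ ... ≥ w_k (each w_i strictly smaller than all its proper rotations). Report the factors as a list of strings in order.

emit factor 1: 'eef' (i=0, period=3)
emit factor 2: 'def' (i=3, period=3)
emit factor 3: 'cf' (i=6, period=2)
emit factor 4: 'a' (i=8, period=1)

["eef", "def", "cf", "a"]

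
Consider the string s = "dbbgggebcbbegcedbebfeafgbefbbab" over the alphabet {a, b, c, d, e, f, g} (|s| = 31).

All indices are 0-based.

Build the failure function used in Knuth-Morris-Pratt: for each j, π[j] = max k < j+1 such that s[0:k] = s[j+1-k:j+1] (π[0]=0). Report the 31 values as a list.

π[0] = 0
j=1 s[j]='b': π[1]=0 (border '')
j=2 s[j]='b': π[2]=0 (border '')
j=3 s[j]='g': π[3]=0 (border '')
j=4 s[j]='g': π[4]=0 (border '')
j=5 s[j]='g': π[5]=0 (border '')
j=6 s[j]='e': π[6]=0 (border '')
j=7 s[j]='b': π[7]=0 (border '')
j=8 s[j]='c': π[8]=0 (border '')
j=9 s[j]='b': π[9]=0 (border '')
j=10 s[j]='b': π[10]=0 (border '')
j=11 s[j]='e': π[11]=0 (border '')
j=12 s[j]='g': π[12]=0 (border '')
j=13 s[j]='c': π[13]=0 (border '')
j=14 s[j]='e': π[14]=0 (border '')
j=15 s[j]='d': π[15]=1 (border 'd')
j=16 s[j]='b': π[16]=2 (border 'db')
j=17 s[j]='e': k: 2→0; π[17]=0 (border '')
j=18 s[j]='b': π[18]=0 (border '')
j=19 s[j]='f': π[19]=0 (border '')
j=20 s[j]='e': π[20]=0 (border '')
j=21 s[j]='a': π[21]=0 (border '')
j=22 s[j]='f': π[22]=0 (border '')
j=23 s[j]='g': π[23]=0 (border '')
j=24 s[j]='b': π[24]=0 (border '')
j=25 s[j]='e': π[25]=0 (border '')
j=26 s[j]='f': π[26]=0 (border '')
j=27 s[j]='b': π[27]=0 (border '')
j=28 s[j]='b': π[28]=0 (border '')
j=29 s[j]='a': π[29]=0 (border '')
j=30 s[j]='b': π[30]=0 (border '')

[0, 0, 0, 0, 0, 0, 0, 0, 0, 0, 0, 0, 0, 0, 0, 1, 2, 0, 0, 0, 0, 0, 0, 0, 0, 0, 0, 0, 0, 0, 0]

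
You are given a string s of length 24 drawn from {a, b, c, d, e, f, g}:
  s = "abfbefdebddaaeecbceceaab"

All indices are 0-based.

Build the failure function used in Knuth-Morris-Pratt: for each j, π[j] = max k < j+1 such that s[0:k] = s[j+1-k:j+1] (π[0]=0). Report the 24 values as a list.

π[0] = 0
j=1 s[j]='b': π[1]=0 (border '')
j=2 s[j]='f': π[2]=0 (border '')
j=3 s[j]='b': π[3]=0 (border '')
j=4 s[j]='e': π[4]=0 (border '')
j=5 s[j]='f': π[5]=0 (border '')
j=6 s[j]='d': π[6]=0 (border '')
j=7 s[j]='e': π[7]=0 (border '')
j=8 s[j]='b': π[8]=0 (border '')
j=9 s[j]='d': π[9]=0 (border '')
j=10 s[j]='d': π[10]=0 (border '')
j=11 s[j]='a': π[11]=1 (border 'a')
j=12 s[j]='a': k: 1→0; π[12]=1 (border 'a')
j=13 s[j]='e': k: 1→0; π[13]=0 (border '')
j=14 s[j]='e': π[14]=0 (border '')
j=15 s[j]='c': π[15]=0 (border '')
j=16 s[j]='b': π[16]=0 (border '')
j=17 s[j]='c': π[17]=0 (border '')
j=18 s[j]='e': π[18]=0 (border '')
j=19 s[j]='c': π[19]=0 (border '')
j=20 s[j]='e': π[20]=0 (border '')
j=21 s[j]='a': π[21]=1 (border 'a')
j=22 s[j]='a': k: 1→0; π[22]=1 (border 'a')
j=23 s[j]='b': π[23]=2 (border 'ab')

[0, 0, 0, 0, 0, 0, 0, 0, 0, 0, 0, 1, 1, 0, 0, 0, 0, 0, 0, 0, 0, 1, 1, 2]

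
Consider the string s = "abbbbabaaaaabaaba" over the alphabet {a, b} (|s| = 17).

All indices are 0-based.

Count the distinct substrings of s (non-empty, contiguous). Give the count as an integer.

116

sorted suffixes:
  #0 SA[0]=16  'a'
  #1 SA[1]=7  'aaaaabaaba'
  #2 SA[2]=8  'aaaabaaba'
  #3 SA[3]=9  'aaabaaba'
  #4 SA[4]=13  'aaba'
  #5 SA[5]=10  'aabaaba'
  #6 SA[6]=14  'aba'
  #7 SA[7]=5  'abaaaaabaaba'
  #8 SA[8]=11  'abaaba'
  #9 SA[9]=0  'abbbbabaaaaabaaba'
  #10 SA[10]=15  'ba'
  #11 SA[11]=6  'baaaaabaaba'
  #12 SA[12]=12  'baaba'
  #13 SA[13]=4  'babaaaaabaaba'
  #14 SA[14]=3  'bbabaaaaabaaba'
  #15 SA[15]=2  'bbbabaaaaabaaba'
  #16 SA[16]=1  'bbbbabaaaaabaaba'

SA = [16, 7, 8, 9, 13, 10, 14, 5, 11, 0, 15, 6, 12, 4, 3, 2, 1]
i: (SA[i-1],SA[i]) lcp shared
  1: (16,7) 1 'a'
  2: (7,8) 4 'aaaa'
  3: (8,9) 3 'aaa'
  4: (9,13) 2 'aa'
  5: (13,10) 4 'aaba'
  6: (10,14) 1 'a'
  7: (14,5) 3 'aba'
  8: (5,11) 4 'abaa'
  9: (11,0) 2 'ab'
  10: (0,15) 0 ''
  11: (15,6) 2 'ba'
  12: (6,12) 3 'baa'
  13: (12,4) 2 'ba'
  14: (4,3) 1 'b'
  15: (3,2) 2 'bb'
  16: (2,1) 3 'bbb'

n(n+1)/2 = 17·18/2 = 153
Σ LCP = 0 + 1 + 4 + 3 + 2 + 4 + 1 + 3 + 4 + 2 + 0 + 2 + 3 + 2 + 1 + 2 + 3 = 37
distinct = 153 − 37 = 116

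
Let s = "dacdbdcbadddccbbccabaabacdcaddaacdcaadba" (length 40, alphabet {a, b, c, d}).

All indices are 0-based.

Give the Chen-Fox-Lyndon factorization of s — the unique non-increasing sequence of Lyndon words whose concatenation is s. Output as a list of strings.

["d", "acdbdcbadddccbbcc", "ab", "aabacdcaddaacdcaadb", "a"]

emit factor 1: 'd' (i=0, period=1)
emit factor 2: 'acdbdcbadddccbbcc' (i=1, period=17)
emit factor 3: 'ab' (i=18, period=2)
emit factor 4: 'aabacdcaddaacdcaadb' (i=20, period=19)
emit factor 5: 'a' (i=39, period=1)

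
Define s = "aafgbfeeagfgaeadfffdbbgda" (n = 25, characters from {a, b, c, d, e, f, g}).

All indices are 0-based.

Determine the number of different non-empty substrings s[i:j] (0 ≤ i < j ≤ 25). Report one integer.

303

rank | idx | suffix
   0 |  24 | a
   1 |   0 | aafgbfeeagfgaeadfffdbbgda
   2 |  14 | adfffdbbgda
   3 |  12 | aeadfffdbbgda
   4 |   1 | afgbfeeagfgaeadfffdbbgda
   5 |   8 | agfgaeadfffdbbgda
   6 |  20 | bbgda
   7 |   4 | bfeeagfgaeadfffdbbgda
   8 |  21 | bgda
   9 |  23 | da
  10 |  19 | dbbgda
  11 |  15 | dfffdbbgda
  12 |  13 | eadfffdbbgda
  13 |   7 | eagfgaeadfffdbbgda
  14 |   6 | eeagfgaeadfffdbbgda
  15 |  18 | fdbbgda
  16 |   5 | feeagfgaeadfffdbbgda
  17 |  17 | ffdbbgda
  18 |  16 | fffdbbgda
  19 |  10 | fgaeadfffdbbgda
  20 |   2 | fgbfeeagfgaeadfffdbbgda
  21 |  11 | gaeadfffdbbgda
  22 |   3 | gbfeeagfgaeadfffdbbgda
  23 |  22 | gda
  24 |   9 | gfgaeadfffdbbgda

SA = [24, 0, 14, 12, 1, 8, 20, 4, 21, 23, 19, 15, 13, 7, 6, 18, 5, 17, 16, 10, 2, 11, 3, 22, 9]
[i] adj suffixes → lcp
  [1] 24/0 → 1 ('a')
  [2] 0/14 → 1 ('a')
  [3] 14/12 → 1 ('a')
  [4] 12/1 → 1 ('a')
  [5] 1/8 → 1 ('a')
  [6] 8/20 → 0 ('')
  [7] 20/4 → 1 ('b')
  [8] 4/21 → 1 ('b')
  [9] 21/23 → 0 ('')
  [10] 23/19 → 1 ('d')
  [11] 19/15 → 1 ('d')
  [12] 15/13 → 0 ('')
  [13] 13/7 → 2 ('ea')
  [14] 7/6 → 1 ('e')
  [15] 6/18 → 0 ('')
  [16] 18/5 → 1 ('f')
  [17] 5/17 → 1 ('f')
  [18] 17/16 → 2 ('ff')
  [19] 16/10 → 1 ('f')
  [20] 10/2 → 2 ('fg')
  [21] 2/11 → 0 ('')
  [22] 11/3 → 1 ('g')
  [23] 3/22 → 1 ('g')
  [24] 22/9 → 1 ('g')

n(n+1)/2 = 25·26/2 = 325
Σ LCP = 0 + 1 + 1 + 1 + 1 + 1 + 0 + 1 + 1 + 0 + 1 + 1 + 0 + 2 + 1 + 0 + 1 + 1 + 2 + 1 + 2 + 0 + 1 + 1 + 1 = 22
distinct = 325 − 22 = 303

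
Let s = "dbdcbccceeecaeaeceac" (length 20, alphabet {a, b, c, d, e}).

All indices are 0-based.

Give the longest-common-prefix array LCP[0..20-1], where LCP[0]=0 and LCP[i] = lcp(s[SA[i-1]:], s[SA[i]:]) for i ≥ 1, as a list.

sorted suffixes:
  #0 SA[0]=18  'ac'
  #1 SA[1]=12  'aeaeceac'
  #2 SA[2]=14  'aeceac'
  #3 SA[3]=4  'bccceeecaeaeceac'
  #4 SA[4]=1  'bdcbccceeecaeaeceac'
  #5 SA[5]=19  'c'
  #6 SA[6]=11  'caeaeceac'
  #7 SA[7]=3  'cbccceeecaeaeceac'
  #8 SA[8]=5  'ccceeecaeaeceac'
  #9 SA[9]=6  'cceeecaeaeceac'
  #10 SA[10]=16  'ceac'
  #11 SA[11]=7  'ceeecaeaeceac'
  #12 SA[12]=0  'dbdcbccceeecaeaeceac'
  #13 SA[13]=2  'dcbccceeecaeaeceac'
  #14 SA[14]=17  'eac'
  #15 SA[15]=13  'eaeceac'
  #16 SA[16]=10  'ecaeaeceac'
  #17 SA[17]=15  'eceac'
  #18 SA[18]=9  'eecaeaeceac'
  #19 SA[19]=8  'eeecaeaeceac'

SA = [18, 12, 14, 4, 1, 19, 11, 3, 5, 6, 16, 7, 0, 2, 17, 13, 10, 15, 9, 8]
[i] adj suffixes → lcp
  [1] 18/12 → 1 ('a')
  [2] 12/14 → 2 ('ae')
  [3] 14/4 → 0 ('')
  [4] 4/1 → 1 ('b')
  [5] 1/19 → 0 ('')
  [6] 19/11 → 1 ('c')
  [7] 11/3 → 1 ('c')
  [8] 3/5 → 1 ('c')
  [9] 5/6 → 2 ('cc')
  [10] 6/16 → 1 ('c')
  [11] 16/7 → 2 ('ce')
  [12] 7/0 → 0 ('')
  [13] 0/2 → 1 ('d')
  [14] 2/17 → 0 ('')
  [15] 17/13 → 2 ('ea')
  [16] 13/10 → 1 ('e')
  [17] 10/15 → 2 ('ec')
  [18] 15/9 → 1 ('e')
  [19] 9/8 → 2 ('ee')

[0, 1, 2, 0, 1, 0, 1, 1, 1, 2, 1, 2, 0, 1, 0, 2, 1, 2, 1, 2]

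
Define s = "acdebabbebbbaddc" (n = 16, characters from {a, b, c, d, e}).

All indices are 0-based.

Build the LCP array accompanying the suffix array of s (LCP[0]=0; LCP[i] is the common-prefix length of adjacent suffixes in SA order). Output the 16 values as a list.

[0, 1, 1, 0, 2, 1, 2, 2, 1, 0, 1, 0, 1, 1, 0, 2]

rank→(start, suffix):
  0 → (5, 'abbebbbaddc')
  1 → (0, 'acdebabbebbbaddc')
  2 → (12, 'addc')
  3 → (4, 'babbebbbaddc')
  4 → (11, 'baddc')
  5 → (10, 'bbaddc')
  6 → (9, 'bbbaddc')
  7 → (6, 'bbebbbaddc')
  8 → (7, 'bebbbaddc')
  9 → (15, 'c')
  10 → (1, 'cdebabbebbbaddc')
  11 → (14, 'dc')
  12 → (13, 'ddc')
  13 → (2, 'debabbebbbaddc')
  14 → (3, 'ebabbebbbaddc')
  15 → (8, 'ebbbaddc')

SA = [5, 0, 12, 4, 11, 10, 9, 6, 7, 15, 1, 14, 13, 2, 3, 8]
[i] adj suffixes → lcp
  [1] 5/0 → 1 ('a')
  [2] 0/12 → 1 ('a')
  [3] 12/4 → 0 ('')
  [4] 4/11 → 2 ('ba')
  [5] 11/10 → 1 ('b')
  [6] 10/9 → 2 ('bb')
  [7] 9/6 → 2 ('bb')
  [8] 6/7 → 1 ('b')
  [9] 7/15 → 0 ('')
  [10] 15/1 → 1 ('c')
  [11] 1/14 → 0 ('')
  [12] 14/13 → 1 ('d')
  [13] 13/2 → 1 ('d')
  [14] 2/3 → 0 ('')
  [15] 3/8 → 2 ('eb')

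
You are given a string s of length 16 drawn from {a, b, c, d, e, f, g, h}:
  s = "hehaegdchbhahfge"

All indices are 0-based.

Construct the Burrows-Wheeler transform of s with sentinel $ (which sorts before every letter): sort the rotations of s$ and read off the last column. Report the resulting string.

rank  rotation           last
    0  $hehaegdchbhahfge  e
    1  aegdchbhahfge$heh  h
    2  ahfge$hehaegdchbh  h
    3  bhahfge$hehaegdch  h
    4  chbhahfge$hehaegd  d
    5  dchbhahfge$hehaeg  g
    6  e$hehaegdchbhahfg  g
    7  egdchbhahfge$heha  a
    8  ehaegdchbhahfge$h  h
    9  fge$hehaegdchbhah  h
   10  gdchbhahfge$hehae  e
   11  ge$hehaegdchbhahf  f
   12  haegdchbhahfge$he  e
   13  hahfge$hehaegdchb  b
   14  hbhahfge$hehaegdc  c
   15  hehaegdchbhahfge$  $
   16  hfge$hehaegdchbha  a

ehhhdggahhefebc$a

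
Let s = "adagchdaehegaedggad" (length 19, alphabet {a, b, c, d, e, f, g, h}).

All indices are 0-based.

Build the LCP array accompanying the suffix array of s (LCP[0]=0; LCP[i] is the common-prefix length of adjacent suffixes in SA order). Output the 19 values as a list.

[0, 2, 1, 2, 1, 0, 0, 1, 2, 1, 0, 1, 1, 0, 2, 1, 1, 0, 1]

rank | idx | suffix
   0 |  17 | ad
   1 |   0 | adagchdaehegaedggad
   2 |  12 | aedggad
   3 |   7 | aehegaedggad
   4 |   2 | agchdaehegaedggad
   5 |   4 | chdaehegaedggad
   6 |  18 | d
   7 |   6 | daehegaedggad
   8 |   1 | dagchdaehegaedggad
   9 |  14 | dggad
  10 |  13 | edggad
  11 |  10 | egaedggad
  12 |   8 | ehegaedggad
  13 |  16 | gad
  14 |  11 | gaedggad
  15 |   3 | gchdaehegaedggad
  16 |  15 | ggad
  17 |   5 | hdaehegaedggad
  18 |   9 | hegaedggad

SA = [17, 0, 12, 7, 2, 4, 18, 6, 1, 14, 13, 10, 8, 16, 11, 3, 15, 5, 9]
rank  pair      lcp
   1  s[17:],s[0:]  2  'ad'
   2  s[0:],s[12:]  1  'a'
   3  s[12:],s[7:]  2  'ae'
   4  s[7:],s[2:]  1  'a'
   5  s[2:],s[4:]  0  ''
   6  s[4:],s[18:]  0  ''
   7  s[18:],s[6:]  1  'd'
   8  s[6:],s[1:]  2  'da'
   9  s[1:],s[14:]  1  'd'
  10  s[14:],s[13:]  0  ''
  11  s[13:],s[10:]  1  'e'
  12  s[10:],s[8:]  1  'e'
  13  s[8:],s[16:]  0  ''
  14  s[16:],s[11:]  2  'ga'
  15  s[11:],s[3:]  1  'g'
  16  s[3:],s[15:]  1  'g'
  17  s[15:],s[5:]  0  ''
  18  s[5:],s[9:]  1  'h'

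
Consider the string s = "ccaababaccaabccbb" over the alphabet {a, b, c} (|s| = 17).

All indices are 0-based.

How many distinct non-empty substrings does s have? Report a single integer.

125

rank→(start, suffix):
  0 → (2, 'aababaccaabccbb')
  1 → (10, 'aabccbb')
  2 → (3, 'ababaccaabccbb')
  3 → (5, 'abaccaabccbb')
  4 → (11, 'abccbb')
  5 → (7, 'accaabccbb')
  6 → (16, 'b')
  7 → (4, 'babaccaabccbb')
  8 → (6, 'baccaabccbb')
  9 → (15, 'bb')
  10 → (12, 'bccbb')
  11 → (1, 'caababaccaabccbb')
  12 → (9, 'caabccbb')
  13 → (14, 'cbb')
  14 → (0, 'ccaababaccaabccbb')
  15 → (8, 'ccaabccbb')
  16 → (13, 'ccbb')

SA = [2, 10, 3, 5, 11, 7, 16, 4, 6, 15, 12, 1, 9, 14, 0, 8, 13]
rank  pair      lcp
   1  s[2:],s[10:]  3  'aab'
   2  s[10:],s[3:]  1  'a'
   3  s[3:],s[5:]  3  'aba'
   4  s[5:],s[11:]  2  'ab'
   5  s[11:],s[7:]  1  'a'
   6  s[7:],s[16:]  0  ''
   7  s[16:],s[4:]  1  'b'
   8  s[4:],s[6:]  2  'ba'
   9  s[6:],s[15:]  1  'b'
  10  s[15:],s[12:]  1  'b'
  11  s[12:],s[1:]  0  ''
  12  s[1:],s[9:]  4  'caab'
  13  s[9:],s[14:]  1  'c'
  14  s[14:],s[0:]  1  'c'
  15  s[0:],s[8:]  5  'ccaab'
  16  s[8:],s[13:]  2  'cc'

n(n+1)/2 = 17·18/2 = 153
Σ LCP = 0 + 3 + 1 + 3 + 2 + 1 + 0 + 1 + 2 + 1 + 1 + 0 + 4 + 1 + 1 + 5 + 2 = 28
distinct = 153 − 28 = 125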